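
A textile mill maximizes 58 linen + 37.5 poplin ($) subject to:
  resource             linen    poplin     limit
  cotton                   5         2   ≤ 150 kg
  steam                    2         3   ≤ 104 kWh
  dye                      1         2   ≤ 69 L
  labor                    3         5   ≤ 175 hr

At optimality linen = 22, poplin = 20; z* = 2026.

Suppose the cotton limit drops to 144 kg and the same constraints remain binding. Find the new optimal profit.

1972

At the optimum: cotton uses 150 of 150 (binding); steam uses 104 of 104 (binding); dye uses 62 of 69 (slack = 7); labor uses 166 of 175 (slack = 9).
By complementary slackness, y = 0 for the non-binding constraints.
From A_Bᵀ y = c: 5·y_cotton + 2·y_steam = 58; 2·y_cotton + 3·y_steam = 37.5.
This yields shadow prices y_cotton = 9, y_steam = 6.5.
Δz = y_cotton·Δb = 9 × (-6) = -54, so new z* = 2026 − 54 = 1972.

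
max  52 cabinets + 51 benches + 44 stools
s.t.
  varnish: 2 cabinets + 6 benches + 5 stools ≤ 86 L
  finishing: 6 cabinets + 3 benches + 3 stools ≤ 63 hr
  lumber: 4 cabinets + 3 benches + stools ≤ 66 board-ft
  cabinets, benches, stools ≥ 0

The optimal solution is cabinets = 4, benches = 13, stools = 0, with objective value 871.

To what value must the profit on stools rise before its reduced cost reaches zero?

46

Binding: varnish and finishing. Non-binding: lumber (11 unused).
Slack constraints have shadow price 0 (complementary slackness).
Dual feasibility on the basic columns requires 2·y_varnish + 6·y_finishing = 52, 6·y_varnish + 3·y_finishing = 51.
This yields shadow prices y_varnish = 5, y_finishing = 7.
stools enters the basis when its profit ≥ yᵀa₃ = 5·5 + 7·3 = 46.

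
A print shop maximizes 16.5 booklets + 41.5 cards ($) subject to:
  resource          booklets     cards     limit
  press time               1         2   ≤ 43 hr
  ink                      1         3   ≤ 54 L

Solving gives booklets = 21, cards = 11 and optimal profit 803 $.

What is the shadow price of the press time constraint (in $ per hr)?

Check each constraint at x*: press time 43/43 (tight); ink 54/54 (tight).
The binding rows give the dual system: 1·y_press time + 1·y_ink = 16.5 and 2·y_press time + 3·y_ink = 41.5.
Solving: y_press time = 8, y_ink = 8.5.
Shadow price of press time = 8.

8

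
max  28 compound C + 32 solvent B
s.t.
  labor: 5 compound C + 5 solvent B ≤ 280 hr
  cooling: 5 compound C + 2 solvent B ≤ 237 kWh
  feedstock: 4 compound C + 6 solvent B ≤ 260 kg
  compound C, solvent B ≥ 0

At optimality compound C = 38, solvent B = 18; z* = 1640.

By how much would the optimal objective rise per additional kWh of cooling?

Check each constraint at x*: labor 280/280 (tight); cooling 226/237 (slack 11); feedstock 260/260 (tight).
Slack constraints have shadow price 0 (complementary slackness).
From A_Bᵀ y = c: 5·y_labor + 4·y_feedstock = 28; 5·y_labor + 6·y_feedstock = 32.
Solving: y_labor = 4, y_feedstock = 2.
Shadow price of cooling = 0.

0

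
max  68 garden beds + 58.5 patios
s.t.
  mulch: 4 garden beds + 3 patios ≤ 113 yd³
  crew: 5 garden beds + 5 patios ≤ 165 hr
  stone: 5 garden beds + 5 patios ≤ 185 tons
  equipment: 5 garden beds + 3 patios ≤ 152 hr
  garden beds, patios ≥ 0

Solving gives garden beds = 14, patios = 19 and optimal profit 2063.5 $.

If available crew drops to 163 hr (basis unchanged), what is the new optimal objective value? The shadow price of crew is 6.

2051.5

Δb = -2, so new z* = 2063.5 + (6)·(-2) = 2063.5 − 12 = 2051.5.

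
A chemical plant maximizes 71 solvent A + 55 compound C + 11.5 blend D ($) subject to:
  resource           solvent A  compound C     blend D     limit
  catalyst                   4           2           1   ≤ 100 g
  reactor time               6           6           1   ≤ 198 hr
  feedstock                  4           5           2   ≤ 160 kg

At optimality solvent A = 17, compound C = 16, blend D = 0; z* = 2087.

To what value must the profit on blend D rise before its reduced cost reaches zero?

14.5

Binding: catalyst and reactor time. Non-binding: feedstock (12 unused).
Since feedstock is not tight, its dual is 0.
The binding rows give the dual system: 4·y_catalyst + 6·y_reactor time = 71 and 2·y_catalyst + 6·y_reactor time = 55.
Solving: y_catalyst = 8, y_reactor time = 6.5.
blend D enters the basis when its profit ≥ yᵀa₃ = 8·1 + 6.5·1 = 14.5.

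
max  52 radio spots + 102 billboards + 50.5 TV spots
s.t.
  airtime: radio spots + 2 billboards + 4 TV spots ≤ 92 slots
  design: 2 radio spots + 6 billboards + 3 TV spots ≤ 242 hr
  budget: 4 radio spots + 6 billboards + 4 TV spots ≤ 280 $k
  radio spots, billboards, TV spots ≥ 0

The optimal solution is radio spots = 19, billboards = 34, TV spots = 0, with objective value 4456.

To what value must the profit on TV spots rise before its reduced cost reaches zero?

Check each constraint at x*: airtime 87/92 (slack 5); design 242/242 (tight); budget 280/280 (tight).
Since airtime is not tight, its dual is 0.
Dual feasibility on the basic columns requires 2·y_design + 4·y_budget = 52, 6·y_design + 6·y_budget = 102.
This yields shadow prices y_design = 8, y_budget = 9.
TV spots enters the basis when its profit ≥ yᵀa₃ = 8·3 + 9·4 = 60.

60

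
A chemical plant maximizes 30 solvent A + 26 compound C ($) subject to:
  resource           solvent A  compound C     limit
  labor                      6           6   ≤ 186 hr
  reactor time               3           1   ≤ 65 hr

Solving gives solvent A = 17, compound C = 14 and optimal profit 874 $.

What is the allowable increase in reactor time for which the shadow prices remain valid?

Binding constraints: labor, reactor time. The basis is B = [[6,6],[3,1]] with det -12.
Per unit increase in reactor time, x* moves by d = (0.5, -0.5).
The basis stays optimal until compound C reaches 0; allowable increase = 28 hr.

28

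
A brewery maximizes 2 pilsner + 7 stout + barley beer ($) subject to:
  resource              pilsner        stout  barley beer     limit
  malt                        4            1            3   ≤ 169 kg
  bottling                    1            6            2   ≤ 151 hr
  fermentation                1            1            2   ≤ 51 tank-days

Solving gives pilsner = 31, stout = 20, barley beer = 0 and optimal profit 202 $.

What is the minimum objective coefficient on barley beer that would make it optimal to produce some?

4

Binding: bottling and fermentation. Non-binding: malt (25 unused).
By complementary slackness, y = 0 for the non-binding constraint.
From A_Bᵀ y = c: 1·y_bottling + 1·y_fermentation = 2; 6·y_bottling + 1·y_fermentation = 7.
This yields shadow prices y_bottling = 1, y_fermentation = 1.
barley beer enters the basis when its profit ≥ yᵀa₃ = 1·2 + 1·2 = 4.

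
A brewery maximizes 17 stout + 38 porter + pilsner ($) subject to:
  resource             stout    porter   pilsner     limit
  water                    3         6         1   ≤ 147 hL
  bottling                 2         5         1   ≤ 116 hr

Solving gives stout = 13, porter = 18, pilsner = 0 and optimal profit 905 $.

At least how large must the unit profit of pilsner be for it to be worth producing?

Both water and bottling are binding at x*.
The binding rows give the dual system: 3·y_water + 2·y_bottling = 17 and 6·y_water + 5·y_bottling = 38.
This yields shadow prices y_water = 3, y_bottling = 4.
pilsner enters the basis when its profit ≥ yᵀa₃ = 3·1 + 4·1 = 7.

7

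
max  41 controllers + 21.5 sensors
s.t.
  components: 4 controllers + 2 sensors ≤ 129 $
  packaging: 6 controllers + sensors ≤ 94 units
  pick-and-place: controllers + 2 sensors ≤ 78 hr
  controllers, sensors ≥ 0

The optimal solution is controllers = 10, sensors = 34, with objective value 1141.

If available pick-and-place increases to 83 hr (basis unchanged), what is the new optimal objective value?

1181

At the optimum: components uses 108 of 129 (slack = 21); packaging uses 94 of 94 (binding); pick-and-place uses 78 of 78 (binding).
Since components is not tight, its dual is 0.
The binding rows give the dual system: 6·y_packaging + 1·y_pick-and-place = 41 and 1·y_packaging + 2·y_pick-and-place = 21.5.
Solving: y_packaging = 5.5, y_pick-and-place = 8.
Δz = y_pick-and-place·Δb = 8 × (5) = 40, so new z* = 1141 + 40 = 1181.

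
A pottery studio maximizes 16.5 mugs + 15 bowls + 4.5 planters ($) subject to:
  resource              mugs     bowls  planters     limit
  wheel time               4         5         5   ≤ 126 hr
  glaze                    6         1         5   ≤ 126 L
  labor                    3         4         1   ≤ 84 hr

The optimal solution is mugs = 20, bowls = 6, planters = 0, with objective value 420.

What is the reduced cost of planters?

Binding: glaze and labor. Non-binding: wheel time (16 unused).
By complementary slackness, y = 0 for the non-binding constraint.
From A_Bᵀ y = c: 6·y_glaze + 3·y_labor = 16.5; 1·y_glaze + 4·y_labor = 15.
→ y_glaze = 1 and y_labor = 3.5.
Reduced cost of planters: c₃ − yᵀa₃ = 4.5 − (1·5 + 3.5·1) = 4.5 − 8.5 = -4.

-4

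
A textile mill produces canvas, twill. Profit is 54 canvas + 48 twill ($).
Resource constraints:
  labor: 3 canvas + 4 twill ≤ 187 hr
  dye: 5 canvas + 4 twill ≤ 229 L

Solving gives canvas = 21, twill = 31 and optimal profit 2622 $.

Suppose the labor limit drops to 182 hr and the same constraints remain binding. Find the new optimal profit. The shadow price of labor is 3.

2607

Δb = -5, so new z* = 2622 + (3)·(-5) = 2622 − 15 = 2607.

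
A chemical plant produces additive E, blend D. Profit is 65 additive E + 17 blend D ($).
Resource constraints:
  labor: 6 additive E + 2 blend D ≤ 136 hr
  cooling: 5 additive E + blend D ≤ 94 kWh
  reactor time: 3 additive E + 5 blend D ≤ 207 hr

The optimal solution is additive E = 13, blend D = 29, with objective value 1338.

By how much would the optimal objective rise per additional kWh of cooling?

7

At the optimum: labor uses 136 of 136 (binding); cooling uses 94 of 94 (binding); reactor time uses 184 of 207 (slack = 23).
Since reactor time is not tight, its dual is 0.
Dual feasibility on the basic columns requires 6·y_labor + 5·y_cooling = 65, 2·y_labor + 1·y_cooling = 17.
→ y_labor = 5 and y_cooling = 7.
Shadow price of cooling = 7.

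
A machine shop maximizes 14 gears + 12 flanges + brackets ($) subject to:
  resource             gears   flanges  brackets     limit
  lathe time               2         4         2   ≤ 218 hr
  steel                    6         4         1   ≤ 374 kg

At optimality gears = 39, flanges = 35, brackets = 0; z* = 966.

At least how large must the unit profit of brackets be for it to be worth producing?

4

Both lathe time and steel are binding at x*.
From A_Bᵀ y = c: 2·y_lathe time + 6·y_steel = 14; 4·y_lathe time + 4·y_steel = 12.
→ y_lathe time = 1 and y_steel = 2.
brackets enters the basis when its profit ≥ yᵀa₃ = 1·2 + 2·1 = 4.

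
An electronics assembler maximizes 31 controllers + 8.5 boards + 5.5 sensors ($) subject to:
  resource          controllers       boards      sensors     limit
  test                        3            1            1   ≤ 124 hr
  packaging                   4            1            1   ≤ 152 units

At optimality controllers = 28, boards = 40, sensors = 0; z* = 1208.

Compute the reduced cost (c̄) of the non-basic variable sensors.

At the optimum: test uses 124 of 124 (binding); packaging uses 152 of 152 (binding).
The binding rows give the dual system: 3·y_test + 4·y_packaging = 31 and 1·y_test + 1·y_packaging = 8.5.
This yields shadow prices y_test = 3, y_packaging = 5.5.
Reduced cost of sensors: c₃ − yᵀa₃ = 5.5 − (3·1 + 5.5·1) = 5.5 − 8.5 = -3.

-3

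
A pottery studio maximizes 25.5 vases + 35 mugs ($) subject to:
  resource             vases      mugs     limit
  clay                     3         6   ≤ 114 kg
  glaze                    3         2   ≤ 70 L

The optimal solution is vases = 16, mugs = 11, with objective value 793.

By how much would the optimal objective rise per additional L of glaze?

4

Check each constraint at x*: clay 114/114 (tight); glaze 70/70 (tight).
Dual feasibility on the basic columns requires 3·y_clay + 3·y_glaze = 25.5, 6·y_clay + 2·y_glaze = 35.
Solving: y_clay = 4.5, y_glaze = 4.
Shadow price of glaze = 4.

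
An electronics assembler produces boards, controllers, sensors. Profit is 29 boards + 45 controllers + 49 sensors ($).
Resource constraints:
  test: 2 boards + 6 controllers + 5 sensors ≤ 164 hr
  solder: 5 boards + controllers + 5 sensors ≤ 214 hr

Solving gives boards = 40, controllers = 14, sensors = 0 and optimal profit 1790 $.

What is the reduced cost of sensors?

Check each constraint at x*: test 164/164 (tight); solder 214/214 (tight).
Dual feasibility on the basic columns requires 2·y_test + 5·y_solder = 29, 6·y_test + 1·y_solder = 45.
This yields shadow prices y_test = 7, y_solder = 3.
Reduced cost of sensors: c₃ − yᵀa₃ = 49 − (7·5 + 3·5) = 49 − 50 = -1.

-1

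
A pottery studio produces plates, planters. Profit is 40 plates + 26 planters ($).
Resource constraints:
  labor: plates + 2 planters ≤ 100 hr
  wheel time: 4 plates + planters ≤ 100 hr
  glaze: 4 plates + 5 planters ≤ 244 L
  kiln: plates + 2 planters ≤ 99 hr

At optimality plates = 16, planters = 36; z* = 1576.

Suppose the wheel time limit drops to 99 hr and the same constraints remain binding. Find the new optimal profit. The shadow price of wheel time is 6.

Δb = -1, so new z* = 1576 + (6)·(-1) = 1576 − 6 = 1570.

1570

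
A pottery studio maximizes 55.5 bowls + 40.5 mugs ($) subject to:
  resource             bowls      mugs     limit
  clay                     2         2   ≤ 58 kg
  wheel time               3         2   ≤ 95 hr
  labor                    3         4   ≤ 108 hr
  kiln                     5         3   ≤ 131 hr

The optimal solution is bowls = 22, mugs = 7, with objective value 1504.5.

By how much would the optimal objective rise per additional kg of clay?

9

At the optimum: clay uses 58 of 58 (binding); wheel time uses 80 of 95 (slack = 15); labor uses 94 of 108 (slack = 14); kiln uses 131 of 131 (binding).
Slack constraints have shadow price 0 (complementary slackness).
The binding rows give the dual system: 2·y_clay + 5·y_kiln = 55.5 and 2·y_clay + 3·y_kiln = 40.5.
→ y_clay = 9 and y_kiln = 7.5.
Shadow price of clay = 9.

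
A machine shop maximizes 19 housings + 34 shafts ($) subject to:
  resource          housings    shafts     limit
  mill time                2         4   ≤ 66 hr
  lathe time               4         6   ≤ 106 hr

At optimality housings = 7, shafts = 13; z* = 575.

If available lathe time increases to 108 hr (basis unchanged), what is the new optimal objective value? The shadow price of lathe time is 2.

579

Δb = 2, so new z* = 575 + (2)·(2) = 575 + 4 = 579.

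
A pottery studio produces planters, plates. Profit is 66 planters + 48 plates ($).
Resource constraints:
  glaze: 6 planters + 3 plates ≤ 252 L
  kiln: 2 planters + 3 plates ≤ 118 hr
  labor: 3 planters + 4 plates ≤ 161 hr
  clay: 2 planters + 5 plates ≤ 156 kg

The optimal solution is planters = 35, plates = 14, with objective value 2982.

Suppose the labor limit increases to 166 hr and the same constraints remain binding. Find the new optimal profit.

3012

At the optimum: glaze uses 252 of 252 (binding); kiln uses 112 of 118 (slack = 6); labor uses 161 of 161 (binding); clay uses 140 of 156 (slack = 16).
Slack constraints have shadow price 0 (complementary slackness).
The binding rows give the dual system: 6·y_glaze + 3·y_labor = 66 and 3·y_glaze + 4·y_labor = 48.
→ y_glaze = 8 and y_labor = 6.
Δz = y_labor·Δb = 6 × (5) = 30, so new z* = 2982 + 30 = 3012.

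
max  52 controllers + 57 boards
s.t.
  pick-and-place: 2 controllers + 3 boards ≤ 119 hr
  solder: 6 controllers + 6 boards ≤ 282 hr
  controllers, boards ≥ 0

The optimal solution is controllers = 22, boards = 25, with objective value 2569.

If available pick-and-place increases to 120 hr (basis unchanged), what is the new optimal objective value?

At the optimum: pick-and-place uses 119 of 119 (binding); solder uses 282 of 282 (binding).
From A_Bᵀ y = c: 2·y_pick-and-place + 6·y_solder = 52; 3·y_pick-and-place + 6·y_solder = 57.
This yields shadow prices y_pick-and-place = 5, y_solder = 7.
Δz = y_pick-and-place·Δb = 5 × (1) = 5, so new z* = 2569 + 5 = 2574.

2574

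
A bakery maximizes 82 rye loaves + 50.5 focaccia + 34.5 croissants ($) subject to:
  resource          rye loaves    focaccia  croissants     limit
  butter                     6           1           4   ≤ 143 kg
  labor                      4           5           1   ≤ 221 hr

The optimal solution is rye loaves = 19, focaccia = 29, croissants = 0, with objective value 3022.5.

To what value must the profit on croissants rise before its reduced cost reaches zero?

Check each constraint at x*: butter 143/143 (tight); labor 221/221 (tight).
Dual feasibility on the basic columns requires 6·y_butter + 4·y_labor = 82, 1·y_butter + 5·y_labor = 50.5.
→ y_butter = 8 and y_labor = 8.5.
croissants enters the basis when its profit ≥ yᵀa₃ = 8·4 + 8.5·1 = 40.5.

40.5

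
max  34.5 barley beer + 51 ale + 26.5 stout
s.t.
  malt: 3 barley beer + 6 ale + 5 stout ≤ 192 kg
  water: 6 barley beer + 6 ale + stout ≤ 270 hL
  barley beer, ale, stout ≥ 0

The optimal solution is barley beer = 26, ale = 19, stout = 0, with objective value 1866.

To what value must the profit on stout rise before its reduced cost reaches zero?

30.5

At the optimum: malt uses 192 of 192 (binding); water uses 270 of 270 (binding).
From A_Bᵀ y = c: 3·y_malt + 6·y_water = 34.5; 6·y_malt + 6·y_water = 51.
→ y_malt = 5.5 and y_water = 3.
stout enters the basis when its profit ≥ yᵀa₃ = 5.5·5 + 3·1 = 30.5.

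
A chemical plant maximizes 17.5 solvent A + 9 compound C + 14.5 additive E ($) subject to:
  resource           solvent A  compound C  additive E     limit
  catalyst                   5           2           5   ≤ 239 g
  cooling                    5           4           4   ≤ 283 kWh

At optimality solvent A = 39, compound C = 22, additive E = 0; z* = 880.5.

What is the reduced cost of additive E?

Both catalyst and cooling are binding at x*.
From A_Bᵀ y = c: 5·y_catalyst + 5·y_cooling = 17.5; 2·y_catalyst + 4·y_cooling = 9.
→ y_catalyst = 2.5 and y_cooling = 1.
Reduced cost of additive E: c₃ − yᵀa₃ = 14.5 − (2.5·5 + 1·4) = 14.5 − 16.5 = -2.

-2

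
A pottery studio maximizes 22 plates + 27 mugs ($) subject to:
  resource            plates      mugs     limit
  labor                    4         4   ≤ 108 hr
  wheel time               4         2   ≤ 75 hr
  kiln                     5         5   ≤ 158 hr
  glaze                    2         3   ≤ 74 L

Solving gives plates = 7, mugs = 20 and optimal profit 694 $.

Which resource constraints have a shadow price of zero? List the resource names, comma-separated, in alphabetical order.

labor: 108/108 (binding)
wheel time: 68/75 (slack 7)
kiln: 135/158 (slack 23)
glaze: 74/74 (binding)
By complementary slackness, a constraint with positive slack has shadow price 0 → kiln, wheel time.

kiln, wheel time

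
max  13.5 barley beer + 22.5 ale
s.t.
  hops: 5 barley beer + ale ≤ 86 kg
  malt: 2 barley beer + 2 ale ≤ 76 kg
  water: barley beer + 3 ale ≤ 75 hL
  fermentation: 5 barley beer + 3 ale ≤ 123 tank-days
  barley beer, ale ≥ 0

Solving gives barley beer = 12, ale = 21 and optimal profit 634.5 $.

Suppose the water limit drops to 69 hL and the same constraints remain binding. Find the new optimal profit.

598.5

Binding: water and fermentation. Non-binding: hops (5 unused), malt (10 unused).
Slack constraints have shadow price 0 (complementary slackness).
Dual feasibility on the basic columns requires 1·y_water + 5·y_fermentation = 13.5, 3·y_water + 3·y_fermentation = 22.5.
Solving: y_water = 6, y_fermentation = 1.5.
Δz = y_water·Δb = 6 × (-6) = -36, so new z* = 634.5 − 36 = 598.5.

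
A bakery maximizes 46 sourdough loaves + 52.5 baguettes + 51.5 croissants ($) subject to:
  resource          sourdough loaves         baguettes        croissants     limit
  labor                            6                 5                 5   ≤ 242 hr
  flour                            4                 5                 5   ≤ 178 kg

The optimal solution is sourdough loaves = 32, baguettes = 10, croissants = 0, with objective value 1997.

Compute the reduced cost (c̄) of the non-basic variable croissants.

-1

At the optimum: labor uses 242 of 242 (binding); flour uses 178 of 178 (binding).
The binding rows give the dual system: 6·y_labor + 4·y_flour = 46 and 5·y_labor + 5·y_flour = 52.5.
This yields shadow prices y_labor = 2, y_flour = 8.5.
Reduced cost of croissants: c₃ − yᵀa₃ = 51.5 − (2·5 + 8.5·5) = 51.5 − 52.5 = -1.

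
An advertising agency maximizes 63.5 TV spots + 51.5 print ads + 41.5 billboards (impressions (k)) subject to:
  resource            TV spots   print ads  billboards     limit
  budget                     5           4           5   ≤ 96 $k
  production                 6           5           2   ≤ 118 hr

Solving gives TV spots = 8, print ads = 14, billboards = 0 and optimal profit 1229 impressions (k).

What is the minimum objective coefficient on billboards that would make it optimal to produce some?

49.5

At the optimum: budget uses 96 of 96 (binding); production uses 118 of 118 (binding).
The binding rows give the dual system: 5·y_budget + 6·y_production = 63.5 and 4·y_budget + 5·y_production = 51.5.
→ y_budget = 8.5 and y_production = 3.5.
billboards enters the basis when its profit ≥ yᵀa₃ = 8.5·5 + 3.5·2 = 49.5.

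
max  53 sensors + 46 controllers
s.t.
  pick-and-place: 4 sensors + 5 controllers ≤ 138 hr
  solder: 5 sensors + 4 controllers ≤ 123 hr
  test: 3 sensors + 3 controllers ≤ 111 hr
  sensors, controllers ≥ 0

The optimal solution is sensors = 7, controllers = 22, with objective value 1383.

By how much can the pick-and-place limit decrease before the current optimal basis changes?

Binding constraints: pick-and-place, solder. The basis is B = [[4,5],[5,4]] with det -9.
Per unit decrease in pick-and-place, x* moves by d = (0.4444, -0.5556).
The basis stays optimal until controllers reaches 0; allowable decrease = 39.6 hr.

39.6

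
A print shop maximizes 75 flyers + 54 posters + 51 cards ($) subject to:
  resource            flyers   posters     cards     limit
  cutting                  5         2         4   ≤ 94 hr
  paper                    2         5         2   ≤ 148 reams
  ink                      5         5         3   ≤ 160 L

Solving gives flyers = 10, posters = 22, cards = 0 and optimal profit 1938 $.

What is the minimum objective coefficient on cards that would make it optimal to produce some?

52

Binding: cutting and ink. Non-binding: paper (18 unused).
Slack constraints have shadow price 0 (complementary slackness).
From A_Bᵀ y = c: 5·y_cutting + 5·y_ink = 75; 2·y_cutting + 5·y_ink = 54.
→ y_cutting = 7 and y_ink = 8.
cards enters the basis when its profit ≥ yᵀa₃ = 7·4 + 8·3 = 52.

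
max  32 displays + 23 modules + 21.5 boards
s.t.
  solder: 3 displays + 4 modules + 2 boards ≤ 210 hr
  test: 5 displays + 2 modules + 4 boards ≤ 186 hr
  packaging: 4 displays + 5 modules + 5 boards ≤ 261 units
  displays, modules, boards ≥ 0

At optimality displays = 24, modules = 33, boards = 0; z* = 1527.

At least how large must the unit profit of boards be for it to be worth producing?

31

At the optimum: solder uses 204 of 210 (slack = 6); test uses 186 of 186 (binding); packaging uses 261 of 261 (binding).
By complementary slackness, y = 0 for the non-binding constraint.
The binding rows give the dual system: 5·y_test + 4·y_packaging = 32 and 2·y_test + 5·y_packaging = 23.
This yields shadow prices y_test = 4, y_packaging = 3.
boards enters the basis when its profit ≥ yᵀa₃ = 4·4 + 3·5 = 31.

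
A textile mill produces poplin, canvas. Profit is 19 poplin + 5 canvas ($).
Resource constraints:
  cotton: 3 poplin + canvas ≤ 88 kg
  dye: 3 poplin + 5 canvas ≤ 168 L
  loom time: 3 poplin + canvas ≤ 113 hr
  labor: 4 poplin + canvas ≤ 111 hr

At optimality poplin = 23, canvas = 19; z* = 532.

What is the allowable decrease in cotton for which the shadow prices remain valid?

4.75

Binding constraints: cotton, labor. The basis is B = [[3,1],[4,1]] with det -1.
Per unit decrease in cotton, x* moves by d = (1, -4).
The basis stays optimal until canvas reaches 0; allowable decrease = 4.75 kg.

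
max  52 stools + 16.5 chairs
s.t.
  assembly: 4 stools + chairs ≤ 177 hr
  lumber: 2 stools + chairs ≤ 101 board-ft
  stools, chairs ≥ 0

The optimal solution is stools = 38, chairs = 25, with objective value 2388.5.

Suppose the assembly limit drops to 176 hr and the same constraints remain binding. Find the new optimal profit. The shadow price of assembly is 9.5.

Δb = -1, so new z* = 2388.5 + (9.5)·(-1) = 2388.5 − 9.5 = 2379.

2379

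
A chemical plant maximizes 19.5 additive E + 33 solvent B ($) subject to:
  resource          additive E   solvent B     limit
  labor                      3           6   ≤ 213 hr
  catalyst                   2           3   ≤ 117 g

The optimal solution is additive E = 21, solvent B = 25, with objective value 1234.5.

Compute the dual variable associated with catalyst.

At the optimum: labor uses 213 of 213 (binding); catalyst uses 117 of 117 (binding).
From A_Bᵀ y = c: 3·y_labor + 2·y_catalyst = 19.5; 6·y_labor + 3·y_catalyst = 33.
This yields shadow prices y_labor = 2.5, y_catalyst = 6.
Shadow price of catalyst = 6.

6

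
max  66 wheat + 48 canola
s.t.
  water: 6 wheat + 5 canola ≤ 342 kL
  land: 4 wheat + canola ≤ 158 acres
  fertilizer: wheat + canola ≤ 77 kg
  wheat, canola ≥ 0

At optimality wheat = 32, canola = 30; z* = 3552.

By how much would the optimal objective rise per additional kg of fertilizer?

0

At the optimum: water uses 342 of 342 (binding); land uses 158 of 158 (binding); fertilizer uses 62 of 77 (slack = 15).
Since fertilizer is not tight, its dual is 0.
The binding rows give the dual system: 6·y_water + 4·y_land = 66 and 5·y_water + 1·y_land = 48.
→ y_water = 9 and y_land = 3.
Shadow price of fertilizer = 0.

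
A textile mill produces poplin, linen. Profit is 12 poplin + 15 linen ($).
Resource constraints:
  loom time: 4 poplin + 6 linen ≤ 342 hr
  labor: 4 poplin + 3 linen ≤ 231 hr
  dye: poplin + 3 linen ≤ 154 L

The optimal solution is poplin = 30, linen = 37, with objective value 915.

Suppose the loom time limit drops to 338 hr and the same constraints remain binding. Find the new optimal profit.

907

Check each constraint at x*: loom time 342/342 (tight); labor 231/231 (tight); dye 141/154 (slack 13).
Since dye is not tight, its dual is 0.
The binding rows give the dual system: 4·y_loom time + 4·y_labor = 12 and 6·y_loom time + 3·y_labor = 15.
→ y_loom time = 2 and y_labor = 1.
Δz = y_loom time·Δb = 2 × (-4) = -8, so new z* = 915 − 8 = 907.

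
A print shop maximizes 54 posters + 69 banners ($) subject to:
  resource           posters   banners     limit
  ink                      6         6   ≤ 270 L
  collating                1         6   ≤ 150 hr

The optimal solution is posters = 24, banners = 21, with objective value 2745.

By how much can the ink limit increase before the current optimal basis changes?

630

Binding constraints: ink, collating. The basis is B = [[6,6],[1,6]] with det 30.
Per unit increase in ink, x* moves by d = (0.2, -0.0333).
The basis stays optimal until banners reaches 0; allowable increase = 630 L.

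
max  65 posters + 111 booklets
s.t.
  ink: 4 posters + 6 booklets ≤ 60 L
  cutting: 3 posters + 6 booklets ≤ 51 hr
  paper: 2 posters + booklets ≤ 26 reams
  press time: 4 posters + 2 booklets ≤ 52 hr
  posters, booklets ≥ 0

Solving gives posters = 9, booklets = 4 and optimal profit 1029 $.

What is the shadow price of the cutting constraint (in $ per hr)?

9

Check each constraint at x*: ink 60/60 (tight); cutting 51/51 (tight); paper 22/26 (slack 4); press time 44/52 (slack 8).
Since paper, press time are not tight, their duals are 0.
The binding rows give the dual system: 4·y_ink + 3·y_cutting = 65 and 6·y_ink + 6·y_cutting = 111.
Solving: y_ink = 9.5, y_cutting = 9.
Shadow price of cutting = 9.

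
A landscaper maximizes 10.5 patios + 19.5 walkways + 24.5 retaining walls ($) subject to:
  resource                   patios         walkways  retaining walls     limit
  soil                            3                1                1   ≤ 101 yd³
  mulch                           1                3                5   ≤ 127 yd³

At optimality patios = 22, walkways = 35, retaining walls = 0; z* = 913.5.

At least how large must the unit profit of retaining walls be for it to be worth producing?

31.5

Both soil and mulch are binding at x*.
Dual feasibility on the basic columns requires 3·y_soil + 1·y_mulch = 10.5, 1·y_soil + 3·y_mulch = 19.5.
→ y_soil = 1.5 and y_mulch = 6.
retaining walls enters the basis when its profit ≥ yᵀa₃ = 1.5·1 + 6·5 = 31.5.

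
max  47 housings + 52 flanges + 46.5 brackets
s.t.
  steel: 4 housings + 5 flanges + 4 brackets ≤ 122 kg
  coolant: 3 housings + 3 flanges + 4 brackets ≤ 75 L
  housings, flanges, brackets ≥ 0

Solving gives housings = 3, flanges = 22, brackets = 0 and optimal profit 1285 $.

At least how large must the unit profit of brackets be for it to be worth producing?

Check each constraint at x*: steel 122/122 (tight); coolant 75/75 (tight).
The binding rows give the dual system: 4·y_steel + 3·y_coolant = 47 and 5·y_steel + 3·y_coolant = 52.
Solving: y_steel = 5, y_coolant = 9.
brackets enters the basis when its profit ≥ yᵀa₃ = 5·4 + 9·4 = 56.

56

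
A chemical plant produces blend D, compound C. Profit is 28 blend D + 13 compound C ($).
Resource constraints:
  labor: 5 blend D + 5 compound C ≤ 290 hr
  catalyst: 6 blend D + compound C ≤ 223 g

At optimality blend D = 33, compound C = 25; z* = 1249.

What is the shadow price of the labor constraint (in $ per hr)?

At the optimum: labor uses 290 of 290 (binding); catalyst uses 223 of 223 (binding).
Dual feasibility on the basic columns requires 5·y_labor + 6·y_catalyst = 28, 5·y_labor + 1·y_catalyst = 13.
Solving: y_labor = 2, y_catalyst = 3.
Shadow price of labor = 2.

2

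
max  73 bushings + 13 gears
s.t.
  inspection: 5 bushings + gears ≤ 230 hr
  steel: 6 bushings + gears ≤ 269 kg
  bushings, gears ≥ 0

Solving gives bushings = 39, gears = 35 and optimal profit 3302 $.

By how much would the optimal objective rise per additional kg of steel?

Check each constraint at x*: inspection 230/230 (tight); steel 269/269 (tight).
The binding rows give the dual system: 5·y_inspection + 6·y_steel = 73 and 1·y_inspection + 1·y_steel = 13.
→ y_inspection = 5 and y_steel = 8.
Shadow price of steel = 8.

8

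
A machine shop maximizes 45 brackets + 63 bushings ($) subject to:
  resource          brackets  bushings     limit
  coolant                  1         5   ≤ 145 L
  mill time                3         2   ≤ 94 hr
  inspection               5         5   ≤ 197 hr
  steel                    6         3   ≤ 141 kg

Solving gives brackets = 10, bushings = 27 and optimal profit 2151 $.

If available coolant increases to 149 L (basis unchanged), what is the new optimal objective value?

Binding: coolant and steel. Non-binding: mill time (10 unused), inspection (12 unused).
Slack constraints have shadow price 0 (complementary slackness).
Dual feasibility on the basic columns requires 1·y_coolant + 6·y_steel = 45, 5·y_coolant + 3·y_steel = 63.
→ y_coolant = 9 and y_steel = 6.
Δz = y_coolant·Δb = 9 × (4) = 36, so new z* = 2151 + 36 = 2187.

2187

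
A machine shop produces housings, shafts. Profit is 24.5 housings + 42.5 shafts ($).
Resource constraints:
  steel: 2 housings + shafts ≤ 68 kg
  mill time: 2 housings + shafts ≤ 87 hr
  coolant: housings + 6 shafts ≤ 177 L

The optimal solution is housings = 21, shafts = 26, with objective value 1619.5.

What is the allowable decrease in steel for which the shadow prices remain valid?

38.5

Binding constraints: steel, coolant. The basis is B = [[2,1],[1,6]] with det 11.
Per unit decrease in steel, x* moves by d = (-0.5455, 0.0909).
The basis stays optimal until housings reaches 0; allowable decrease = 38.5 kg.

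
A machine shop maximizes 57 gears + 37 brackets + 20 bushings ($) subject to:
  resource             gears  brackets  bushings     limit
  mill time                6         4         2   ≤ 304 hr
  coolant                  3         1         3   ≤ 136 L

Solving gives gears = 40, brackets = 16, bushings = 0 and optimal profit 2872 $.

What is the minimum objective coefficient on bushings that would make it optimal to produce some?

21

Both mill time and coolant are binding at x*.
From A_Bᵀ y = c: 6·y_mill time + 3·y_coolant = 57; 4·y_mill time + 1·y_coolant = 37.
This yields shadow prices y_mill time = 9, y_coolant = 1.
bushings enters the basis when its profit ≥ yᵀa₃ = 9·2 + 1·3 = 21.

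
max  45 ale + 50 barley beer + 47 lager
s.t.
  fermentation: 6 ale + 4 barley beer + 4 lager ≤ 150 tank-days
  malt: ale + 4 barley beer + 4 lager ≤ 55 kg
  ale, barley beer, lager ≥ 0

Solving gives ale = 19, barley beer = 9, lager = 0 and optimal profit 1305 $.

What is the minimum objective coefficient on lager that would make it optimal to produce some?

Check each constraint at x*: fermentation 150/150 (tight); malt 55/55 (tight).
The binding rows give the dual system: 6·y_fermentation + 1·y_malt = 45 and 4·y_fermentation + 4·y_malt = 50.
This yields shadow prices y_fermentation = 6.5, y_malt = 6.
lager enters the basis when its profit ≥ yᵀa₃ = 6.5·4 + 6·4 = 50.

50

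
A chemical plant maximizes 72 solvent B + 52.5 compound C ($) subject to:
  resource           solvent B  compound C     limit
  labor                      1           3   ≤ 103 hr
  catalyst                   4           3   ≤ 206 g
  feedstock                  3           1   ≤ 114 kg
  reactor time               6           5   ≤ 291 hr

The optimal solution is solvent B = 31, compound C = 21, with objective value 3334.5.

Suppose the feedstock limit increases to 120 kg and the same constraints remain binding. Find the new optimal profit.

3364.5

Check each constraint at x*: labor 94/103 (slack 9); catalyst 187/206 (slack 19); feedstock 114/114 (tight); reactor time 291/291 (tight).
Since labor, catalyst are not tight, their duals are 0.
The binding rows give the dual system: 3·y_feedstock + 6·y_reactor time = 72 and 1·y_feedstock + 5·y_reactor time = 52.5.
This yields shadow prices y_feedstock = 5, y_reactor time = 9.5.
Δz = y_feedstock·Δb = 5 × (6) = 30, so new z* = 3334.5 + 30 = 3364.5.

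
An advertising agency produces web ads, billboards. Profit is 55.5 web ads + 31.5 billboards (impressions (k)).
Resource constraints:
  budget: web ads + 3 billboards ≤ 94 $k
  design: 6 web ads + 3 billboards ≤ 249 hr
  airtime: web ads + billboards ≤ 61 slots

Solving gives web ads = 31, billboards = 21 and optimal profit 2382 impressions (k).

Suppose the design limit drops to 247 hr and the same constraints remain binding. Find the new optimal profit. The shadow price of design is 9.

2364

Δb = -2, so new z* = 2382 + (9)·(-2) = 2382 − 18 = 2364.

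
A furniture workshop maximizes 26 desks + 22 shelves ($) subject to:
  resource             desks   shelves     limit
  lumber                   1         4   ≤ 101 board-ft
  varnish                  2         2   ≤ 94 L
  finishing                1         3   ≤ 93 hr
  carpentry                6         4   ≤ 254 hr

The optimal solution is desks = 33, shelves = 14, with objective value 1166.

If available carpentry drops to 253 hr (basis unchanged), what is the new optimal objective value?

1164

Check each constraint at x*: lumber 89/101 (slack 12); varnish 94/94 (tight); finishing 75/93 (slack 18); carpentry 254/254 (tight).
By complementary slackness, y = 0 for the non-binding constraints.
Dual feasibility on the basic columns requires 2·y_varnish + 6·y_carpentry = 26, 2·y_varnish + 4·y_carpentry = 22.
Solving: y_varnish = 7, y_carpentry = 2.
Δz = y_carpentry·Δb = 2 × (-1) = -2, so new z* = 1166 − 2 = 1164.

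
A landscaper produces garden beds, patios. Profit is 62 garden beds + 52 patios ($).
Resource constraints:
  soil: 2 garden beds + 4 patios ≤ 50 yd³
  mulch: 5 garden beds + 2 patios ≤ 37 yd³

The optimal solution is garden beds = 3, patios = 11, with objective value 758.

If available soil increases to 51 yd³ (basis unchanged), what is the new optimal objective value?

Both soil and mulch are binding at x*.
Dual feasibility on the basic columns requires 2·y_soil + 5·y_mulch = 62, 4·y_soil + 2·y_mulch = 52.
Solving: y_soil = 8.5, y_mulch = 9.
Δz = y_soil·Δb = 8.5 × (1) = 8.5, so new z* = 758 + 8.5 = 766.5.

766.5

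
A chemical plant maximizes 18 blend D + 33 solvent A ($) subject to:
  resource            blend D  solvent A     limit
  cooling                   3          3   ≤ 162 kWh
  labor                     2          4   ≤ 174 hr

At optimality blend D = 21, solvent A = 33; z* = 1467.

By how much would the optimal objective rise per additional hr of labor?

At the optimum: cooling uses 162 of 162 (binding); labor uses 174 of 174 (binding).
From A_Bᵀ y = c: 3·y_cooling + 2·y_labor = 18; 3·y_cooling + 4·y_labor = 33.
This yields shadow prices y_cooling = 1, y_labor = 7.5.
Shadow price of labor = 7.5.

7.5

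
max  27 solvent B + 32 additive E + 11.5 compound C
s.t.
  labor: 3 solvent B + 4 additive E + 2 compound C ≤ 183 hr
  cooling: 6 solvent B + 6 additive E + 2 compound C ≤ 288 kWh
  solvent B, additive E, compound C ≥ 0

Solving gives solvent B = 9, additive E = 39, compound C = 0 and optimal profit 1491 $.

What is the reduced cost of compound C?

-2.5

At the optimum: labor uses 183 of 183 (binding); cooling uses 288 of 288 (binding).
From A_Bᵀ y = c: 3·y_labor + 6·y_cooling = 27; 4·y_labor + 6·y_cooling = 32.
This yields shadow prices y_labor = 5, y_cooling = 2.
Reduced cost of compound C: c₃ − yᵀa₃ = 11.5 − (5·2 + 2·2) = 11.5 − 14 = -2.5.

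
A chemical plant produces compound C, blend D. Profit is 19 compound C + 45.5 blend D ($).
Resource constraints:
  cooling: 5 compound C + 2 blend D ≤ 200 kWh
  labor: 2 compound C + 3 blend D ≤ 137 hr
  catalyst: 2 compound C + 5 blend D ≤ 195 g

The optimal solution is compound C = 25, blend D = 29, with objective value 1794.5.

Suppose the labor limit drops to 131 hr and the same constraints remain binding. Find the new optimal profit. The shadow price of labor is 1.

Δb = -6, so new z* = 1794.5 + (1)·(-6) = 1794.5 − 6 = 1788.5.

1788.5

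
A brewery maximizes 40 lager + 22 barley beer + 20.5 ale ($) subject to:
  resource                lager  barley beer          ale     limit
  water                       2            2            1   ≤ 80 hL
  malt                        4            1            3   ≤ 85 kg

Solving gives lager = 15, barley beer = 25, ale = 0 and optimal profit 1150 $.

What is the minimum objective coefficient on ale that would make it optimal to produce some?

Both water and malt are binding at x*.
The binding rows give the dual system: 2·y_water + 4·y_malt = 40 and 2·y_water + 1·y_malt = 22.
This yields shadow prices y_water = 8, y_malt = 6.
ale enters the basis when its profit ≥ yᵀa₃ = 8·1 + 6·3 = 26.

26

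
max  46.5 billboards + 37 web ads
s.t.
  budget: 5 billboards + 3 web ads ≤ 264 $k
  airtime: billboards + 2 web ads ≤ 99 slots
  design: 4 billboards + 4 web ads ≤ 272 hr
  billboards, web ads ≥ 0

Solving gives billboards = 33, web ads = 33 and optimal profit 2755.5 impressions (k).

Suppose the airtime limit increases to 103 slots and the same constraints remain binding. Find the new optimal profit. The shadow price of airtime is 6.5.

2781.5

Δb = 4, so new z* = 2755.5 + (6.5)·(4) = 2755.5 + 26 = 2781.5.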